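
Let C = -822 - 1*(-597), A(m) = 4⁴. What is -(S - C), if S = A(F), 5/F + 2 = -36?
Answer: -481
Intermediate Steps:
F = -5/38 (F = 5/(-2 - 36) = 5/(-38) = 5*(-1/38) = -5/38 ≈ -0.13158)
A(m) = 256
S = 256
C = -225 (C = -822 + 597 = -225)
-(S - C) = -(256 - 1*(-225)) = -(256 + 225) = -1*481 = -481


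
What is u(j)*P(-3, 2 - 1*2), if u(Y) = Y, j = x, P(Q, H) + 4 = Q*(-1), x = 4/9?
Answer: -4/9 ≈ -0.44444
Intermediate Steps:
x = 4/9 (x = 4*(⅑) = 4/9 ≈ 0.44444)
P(Q, H) = -4 - Q (P(Q, H) = -4 + Q*(-1) = -4 - Q)
j = 4/9 ≈ 0.44444
u(j)*P(-3, 2 - 1*2) = 4*(-4 - 1*(-3))/9 = 4*(-4 + 3)/9 = (4/9)*(-1) = -4/9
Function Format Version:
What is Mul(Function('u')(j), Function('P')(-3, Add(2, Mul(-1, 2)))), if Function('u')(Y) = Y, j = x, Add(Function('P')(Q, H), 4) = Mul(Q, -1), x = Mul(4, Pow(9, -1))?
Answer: Rational(-4, 9) ≈ -0.44444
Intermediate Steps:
x = Rational(4, 9) (x = Mul(4, Rational(1, 9)) = Rational(4, 9) ≈ 0.44444)
Function('P')(Q, H) = Add(-4, Mul(-1, Q)) (Function('P')(Q, H) = Add(-4, Mul(Q, -1)) = Add(-4, Mul(-1, Q)))
j = Rational(4, 9) ≈ 0.44444
Mul(Function('u')(j), Function('P')(-3, Add(2, Mul(-1, 2)))) = Mul(Rational(4, 9), Add(-4, Mul(-1, -3))) = Mul(Rational(4, 9), Add(-4, 3)) = Mul(Rational(4, 9), -1) = Rational(-4, 9)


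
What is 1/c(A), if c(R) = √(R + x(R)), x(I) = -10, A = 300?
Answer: √290/290 ≈ 0.058722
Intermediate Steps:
c(R) = √(-10 + R) (c(R) = √(R - 10) = √(-10 + R))
1/c(A) = 1/(√(-10 + 300)) = 1/(√290) = √290/290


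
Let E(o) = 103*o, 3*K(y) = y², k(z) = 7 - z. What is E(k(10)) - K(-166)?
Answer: -28483/3 ≈ -9494.3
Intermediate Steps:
K(y) = y²/3
E(k(10)) - K(-166) = 103*(7 - 1*10) - (-166)²/3 = 103*(7 - 10) - 27556/3 = 103*(-3) - 1*27556/3 = -309 - 27556/3 = -28483/3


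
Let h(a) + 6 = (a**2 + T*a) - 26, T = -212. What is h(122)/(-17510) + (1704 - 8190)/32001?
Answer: 39804192/93389585 ≈ 0.42622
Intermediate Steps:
h(a) = -32 + a**2 - 212*a (h(a) = -6 + ((a**2 - 212*a) - 26) = -6 + (-26 + a**2 - 212*a) = -32 + a**2 - 212*a)
h(122)/(-17510) + (1704 - 8190)/32001 = (-32 + 122**2 - 212*122)/(-17510) + (1704 - 8190)/32001 = (-32 + 14884 - 25864)*(-1/17510) - 6486*1/32001 = -11012*(-1/17510) - 2162/10667 = 5506/8755 - 2162/10667 = 39804192/93389585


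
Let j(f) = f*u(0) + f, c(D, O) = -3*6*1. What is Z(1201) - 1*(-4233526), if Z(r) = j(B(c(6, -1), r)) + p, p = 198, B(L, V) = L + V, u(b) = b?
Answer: 4234907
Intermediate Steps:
c(D, O) = -18 (c(D, O) = -18*1 = -18)
j(f) = f (j(f) = f*0 + f = 0 + f = f)
Z(r) = 180 + r (Z(r) = (-18 + r) + 198 = 180 + r)
Z(1201) - 1*(-4233526) = (180 + 1201) - 1*(-4233526) = 1381 + 4233526 = 4234907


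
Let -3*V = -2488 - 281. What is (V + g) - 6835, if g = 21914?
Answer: 16002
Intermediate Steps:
V = 923 (V = -(-2488 - 281)/3 = -1/3*(-2769) = 923)
(V + g) - 6835 = (923 + 21914) - 6835 = 22837 - 6835 = 16002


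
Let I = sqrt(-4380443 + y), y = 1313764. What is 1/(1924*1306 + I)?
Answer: 2512744/6313885476215 - I*sqrt(3066679)/6313885476215 ≈ 3.9797e-7 - 2.7736e-10*I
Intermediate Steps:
I = I*sqrt(3066679) (I = sqrt(-4380443 + 1313764) = sqrt(-3066679) = I*sqrt(3066679) ≈ 1751.2*I)
1/(1924*1306 + I) = 1/(1924*1306 + I*sqrt(3066679)) = 1/(2512744 + I*sqrt(3066679))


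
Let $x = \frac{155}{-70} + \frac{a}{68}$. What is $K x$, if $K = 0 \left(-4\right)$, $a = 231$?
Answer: $0$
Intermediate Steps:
$K = 0$
$x = \frac{563}{476}$ ($x = \frac{155}{-70} + \frac{231}{68} = 155 \left(- \frac{1}{70}\right) + 231 \cdot \frac{1}{68} = - \frac{31}{14} + \frac{231}{68} = \frac{563}{476} \approx 1.1828$)
$K x = 0 \cdot \frac{563}{476} = 0$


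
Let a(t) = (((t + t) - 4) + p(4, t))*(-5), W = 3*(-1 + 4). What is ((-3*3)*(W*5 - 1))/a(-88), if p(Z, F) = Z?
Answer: -9/20 ≈ -0.45000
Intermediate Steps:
W = 9 (W = 3*3 = 9)
a(t) = -10*t (a(t) = (((t + t) - 4) + 4)*(-5) = ((2*t - 4) + 4)*(-5) = ((-4 + 2*t) + 4)*(-5) = (2*t)*(-5) = -10*t)
((-3*3)*(W*5 - 1))/a(-88) = ((-3*3)*(9*5 - 1))/((-10*(-88))) = -9*(45 - 1)/880 = -9*44*(1/880) = -396*1/880 = -9/20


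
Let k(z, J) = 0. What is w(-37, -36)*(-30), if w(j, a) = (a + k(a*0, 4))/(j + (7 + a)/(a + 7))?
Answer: -30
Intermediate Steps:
w(j, a) = a/(1 + j) (w(j, a) = (a + 0)/(j + (7 + a)/(a + 7)) = a/(j + (7 + a)/(7 + a)) = a/(j + 1) = a/(1 + j))
w(-37, -36)*(-30) = -36/(1 - 37)*(-30) = -36/(-36)*(-30) = -36*(-1/36)*(-30) = 1*(-30) = -30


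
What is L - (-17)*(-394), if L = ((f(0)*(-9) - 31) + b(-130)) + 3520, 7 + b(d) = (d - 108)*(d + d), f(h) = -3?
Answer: 58691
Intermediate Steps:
b(d) = -7 + 2*d*(-108 + d) (b(d) = -7 + (d - 108)*(d + d) = -7 + (-108 + d)*(2*d) = -7 + 2*d*(-108 + d))
L = 65389 (L = ((-3*(-9) - 31) + (-7 - 216*(-130) + 2*(-130)²)) + 3520 = ((27 - 31) + (-7 + 28080 + 2*16900)) + 3520 = (-4 + (-7 + 28080 + 33800)) + 3520 = (-4 + 61873) + 3520 = 61869 + 3520 = 65389)
L - (-17)*(-394) = 65389 - (-17)*(-394) = 65389 - 1*6698 = 65389 - 6698 = 58691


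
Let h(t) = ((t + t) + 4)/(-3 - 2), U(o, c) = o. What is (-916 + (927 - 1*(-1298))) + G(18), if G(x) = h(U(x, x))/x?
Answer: 11777/9 ≈ 1308.6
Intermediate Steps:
h(t) = -⅘ - 2*t/5 (h(t) = (2*t + 4)/(-5) = (4 + 2*t)*(-⅕) = -⅘ - 2*t/5)
G(x) = (-⅘ - 2*x/5)/x
(-916 + (927 - 1*(-1298))) + G(18) = (-916 + (927 - 1*(-1298))) + (⅖)*(-2 - 1*18)/18 = (-916 + (927 + 1298)) + (⅖)*(1/18)*(-2 - 18) = (-916 + 2225) + (⅖)*(1/18)*(-20) = 1309 - 4/9 = 11777/9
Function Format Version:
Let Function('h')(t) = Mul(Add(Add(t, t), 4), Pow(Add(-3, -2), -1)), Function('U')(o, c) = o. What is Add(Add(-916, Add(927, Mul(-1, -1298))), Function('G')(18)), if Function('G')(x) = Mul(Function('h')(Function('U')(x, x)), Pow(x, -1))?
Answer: Rational(11777, 9) ≈ 1308.6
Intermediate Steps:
Function('h')(t) = Add(Rational(-4, 5), Mul(Rational(-2, 5), t)) (Function('h')(t) = Mul(Add(Mul(2, t), 4), Pow(-5, -1)) = Mul(Add(4, Mul(2, t)), Rational(-1, 5)) = Add(Rational(-4, 5), Mul(Rational(-2, 5), t)))
Function('G')(x) = Mul(Pow(x, -1), Add(Rational(-4, 5), Mul(Rational(-2, 5), x))) (Function('G')(x) = Mul(Add(Rational(-4, 5), Mul(Rational(-2, 5), x)), Pow(x, -1)) = Mul(Pow(x, -1), Add(Rational(-4, 5), Mul(Rational(-2, 5), x))))
Add(Add(-916, Add(927, Mul(-1, -1298))), Function('G')(18)) = Add(Add(-916, Add(927, Mul(-1, -1298))), Mul(Rational(2, 5), Pow(18, -1), Add(-2, Mul(-1, 18)))) = Add(Add(-916, Add(927, 1298)), Mul(Rational(2, 5), Rational(1, 18), Add(-2, -18))) = Add(Add(-916, 2225), Mul(Rational(2, 5), Rational(1, 18), -20)) = Add(1309, Rational(-4, 9)) = Rational(11777, 9)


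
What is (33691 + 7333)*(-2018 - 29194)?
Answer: -1280441088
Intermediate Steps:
(33691 + 7333)*(-2018 - 29194) = 41024*(-31212) = -1280441088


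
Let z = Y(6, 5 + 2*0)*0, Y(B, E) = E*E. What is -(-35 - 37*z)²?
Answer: -1225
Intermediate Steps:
Y(B, E) = E²
z = 0 (z = (5 + 2*0)²*0 = (5 + 0)²*0 = 5²*0 = 25*0 = 0)
-(-35 - 37*z)² = -(-35 - 37*0)² = -(-35 + 0)² = -1*(-35)² = -1*1225 = -1225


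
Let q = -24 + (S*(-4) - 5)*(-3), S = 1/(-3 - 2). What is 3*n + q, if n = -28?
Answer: -477/5 ≈ -95.400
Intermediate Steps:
S = -1/5 (S = 1/(-5) = -1/5 ≈ -0.20000)
q = -57/5 (q = -24 + (-1/5*(-4) - 5)*(-3) = -24 + (4/5 - 5)*(-3) = -24 - 21/5*(-3) = -24 + 63/5 = -57/5 ≈ -11.400)
3*n + q = 3*(-28) - 57/5 = -84 - 57/5 = -477/5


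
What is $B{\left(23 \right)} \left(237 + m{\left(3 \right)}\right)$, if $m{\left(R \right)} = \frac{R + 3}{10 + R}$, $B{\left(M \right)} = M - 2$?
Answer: $\frac{64827}{13} \approx 4986.7$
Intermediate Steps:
$B{\left(M \right)} = -2 + M$ ($B{\left(M \right)} = M - 2 = -2 + M$)
$m{\left(R \right)} = \frac{3 + R}{10 + R}$
$B{\left(23 \right)} \left(237 + m{\left(3 \right)}\right) = \left(-2 + 23\right) \left(237 + \frac{3 + 3}{10 + 3}\right) = 21 \left(237 + \frac{1}{13} \cdot 6\right) = 21 \left(237 + \frac{6}{13}\right) = 21 \cdot \frac{3087}{13} = \frac{64827}{13}$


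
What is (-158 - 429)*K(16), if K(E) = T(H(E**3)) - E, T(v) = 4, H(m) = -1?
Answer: 7044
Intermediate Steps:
K(E) = 4 - E
(-158 - 429)*K(16) = (-158 - 429)*(4 - 1*16) = -587*(4 - 16) = -587*(-12) = 7044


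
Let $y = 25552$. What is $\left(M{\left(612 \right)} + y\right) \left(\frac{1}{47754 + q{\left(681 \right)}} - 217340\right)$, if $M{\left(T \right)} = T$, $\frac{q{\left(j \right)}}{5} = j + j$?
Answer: $- \frac{77569324963619}{13641} \approx -5.6865 \cdot 10^{9}$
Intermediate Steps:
$q{\left(j \right)} = 10 j$ ($q{\left(j \right)} = 5 \left(j + j\right) = 5 \cdot 2 j = 10 j$)
$\left(M{\left(612 \right)} + y\right) \left(\frac{1}{47754 + q{\left(681 \right)}} - 217340\right) = \left(612 + 25552\right) \left(\frac{1}{47754 + 10 \cdot 681} - 217340\right) = 26164 \left(\frac{1}{47754 + 6810} - 217340\right) = 26164 \left(\frac{1}{54564} - 217340\right) = 26164 \left(- \frac{11858939759}{54564}\right) = - \frac{77569324963619}{13641}$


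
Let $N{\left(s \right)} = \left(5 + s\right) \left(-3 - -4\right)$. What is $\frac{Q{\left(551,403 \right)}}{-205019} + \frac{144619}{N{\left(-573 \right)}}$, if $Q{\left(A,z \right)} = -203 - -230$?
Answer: $- \frac{29649658097}{116450792} \approx -254.61$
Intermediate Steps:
$N{\left(s \right)} = 5 + s$ ($N{\left(s \right)} = \left(5 + s\right) \left(-3 + 4\right) = \left(5 + s\right) 1 = 5 + s$)
$Q{\left(A,z \right)} = 27$ ($Q{\left(A,z \right)} = -203 + 230 = 27$)
$\frac{Q{\left(551,403 \right)}}{-205019} + \frac{144619}{N{\left(-573 \right)}} = \frac{27}{-205019} + \frac{144619}{5 - 573} = 27 \left(- \frac{1}{205019}\right) + \frac{144619}{-568} = - \frac{27}{205019} + 144619 \left(- \frac{1}{568}\right) = - \frac{27}{205019} - \frac{144619}{568} = - \frac{29649658097}{116450792}$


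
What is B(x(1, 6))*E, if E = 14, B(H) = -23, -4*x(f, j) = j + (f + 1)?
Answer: -322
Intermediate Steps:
x(f, j) = -¼ - f/4 - j/4 (x(f, j) = -(j + (f + 1))/4 = -(j + (1 + f))/4 = -(1 + f + j)/4 = -¼ - f/4 - j/4)
B(x(1, 6))*E = -23*14 = -322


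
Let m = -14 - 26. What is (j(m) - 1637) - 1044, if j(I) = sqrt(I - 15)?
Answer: -2681 + I*sqrt(55) ≈ -2681.0 + 7.4162*I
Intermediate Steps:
m = -40
j(I) = sqrt(-15 + I)
(j(m) - 1637) - 1044 = (sqrt(-15 - 40) - 1637) - 1044 = (sqrt(-55) - 1637) - 1044 = (I*sqrt(55) - 1637) - 1044 = (-1637 + I*sqrt(55)) - 1044 = -2681 + I*sqrt(55)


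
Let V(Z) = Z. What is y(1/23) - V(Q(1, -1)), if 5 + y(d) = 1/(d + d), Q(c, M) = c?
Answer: 11/2 ≈ 5.5000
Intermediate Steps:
y(d) = -5 + 1/(2*d) (y(d) = -5 + 1/(d + d) = -5 + 1/(2*d))
y(1/23) - V(Q(1, -1)) = (-5 + 1/(2*(1/23))) - 1*1 = (-5 + 1/(2*(1/23))) - 1 = (-5 + (½)*23) - 1 = (-5 + 23/2) - 1 = 13/2 - 1 = 11/2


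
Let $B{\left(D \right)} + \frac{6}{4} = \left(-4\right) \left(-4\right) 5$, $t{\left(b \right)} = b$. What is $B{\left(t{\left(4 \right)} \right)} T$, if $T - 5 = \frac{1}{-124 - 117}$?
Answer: $\frac{94514}{241} \approx 392.17$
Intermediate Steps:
$T = \frac{1204}{241}$ ($T = 5 + \frac{1}{-124 - 117} = 5 + \frac{1}{-241} = 5 - \frac{1}{241} = \frac{1204}{241} \approx 4.9958$)
$B{\left(D \right)} = \frac{157}{2}$ ($B{\left(D \right)} = - \frac{3}{2} + \left(-4\right) \left(-4\right) 5 = - \frac{3}{2} + 16 \cdot 5 = - \frac{3}{2} + 80 = \frac{157}{2}$)
$B{\left(t{\left(4 \right)} \right)} T = \frac{157}{2} \cdot \frac{1204}{241} = \frac{94514}{241}$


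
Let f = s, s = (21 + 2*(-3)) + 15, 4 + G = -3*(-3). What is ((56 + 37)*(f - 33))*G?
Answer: -1395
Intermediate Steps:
G = 5 (G = -4 - 3*(-3) = -4 + 9 = 5)
s = 30 (s = (21 - 6) + 15 = 15 + 15 = 30)
f = 30
((56 + 37)*(f - 33))*G = ((56 + 37)*(30 - 33))*5 = (93*(-3))*5 = -279*5 = -1395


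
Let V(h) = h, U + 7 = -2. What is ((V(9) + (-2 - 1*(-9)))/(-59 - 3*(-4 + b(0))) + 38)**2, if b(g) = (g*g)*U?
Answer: 3132900/2209 ≈ 1418.2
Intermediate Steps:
U = -9 (U = -7 - 2 = -9)
b(g) = -9*g**2 (b(g) = (g*g)*(-9) = g**2*(-9) = -9*g**2)
((V(9) + (-2 - 1*(-9)))/(-59 - 3*(-4 + b(0))) + 38)**2 = ((9 + (-2 - 1*(-9)))/(-59 - 3*(-4 - 9*0**2)) + 38)**2 = ((9 + (-2 + 9))/(-59 - 3*(-4 - 9*0)) + 38)**2 = ((9 + 7)/(-59 - 3*(-4 + 0)) + 38)**2 = (16/(-59 - 3*(-4)) + 38)**2 = (16/(-59 + 12) + 38)**2 = (16/(-47) + 38)**2 = (16*(-1/47) + 38)**2 = (-16/47 + 38)**2 = (1770/47)**2 = 3132900/2209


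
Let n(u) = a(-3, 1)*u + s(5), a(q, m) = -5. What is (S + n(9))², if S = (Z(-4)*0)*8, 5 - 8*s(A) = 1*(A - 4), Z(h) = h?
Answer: 7921/4 ≈ 1980.3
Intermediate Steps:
s(A) = 9/8 - A/8 (s(A) = 5/8 - (A - 4)/8 = 5/8 - (-4 + A)/8 = 5/8 + (½ - A/8) = 9/8 - A/8)
n(u) = ½ - 5*u (n(u) = -5*u + (9/8 - ⅛*5) = -5*u + (9/8 - 5/8) = -5*u + ½ = ½ - 5*u)
S = 0 (S = -4*0*8 = 0*8 = 0)
(S + n(9))² = (0 + (½ - 5*9))² = (0 + (½ - 45))² = (0 - 89/2)² = (-89/2)² = 7921/4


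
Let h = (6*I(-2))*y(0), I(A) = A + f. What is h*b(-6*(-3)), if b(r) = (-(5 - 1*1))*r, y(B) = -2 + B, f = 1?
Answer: -864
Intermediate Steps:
I(A) = 1 + A (I(A) = A + 1 = 1 + A)
b(r) = -4*r (b(r) = (-(5 - 1))*r = (-1*4)*r = -4*r)
h = 12 (h = (6*(1 - 2))*(-2 + 0) = (6*(-1))*(-2) = -6*(-2) = 12)
h*b(-6*(-3)) = 12*(-(-24)*(-3)) = 12*(-4*18) = 12*(-72) = -864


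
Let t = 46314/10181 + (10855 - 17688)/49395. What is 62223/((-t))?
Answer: -31291355270385/2218113257 ≈ -14107.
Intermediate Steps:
t = 2218113257/502890495 (t = 46314*(1/10181) - 6833*1/49395 = 46314/10181 - 6833/49395 = 2218113257/502890495 ≈ 4.4107)
62223/((-t)) = 62223/((-1*2218113257/502890495)) = 62223/(-2218113257/502890495) = 62223*(-502890495/2218113257) = -31291355270385/2218113257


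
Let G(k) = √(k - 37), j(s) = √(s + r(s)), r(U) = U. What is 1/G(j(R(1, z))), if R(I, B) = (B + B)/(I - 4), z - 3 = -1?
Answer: √3/√(-111 + 2*I*√6) ≈ 0.0036235 - 0.16428*I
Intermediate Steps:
z = 2 (z = 3 - 1 = 2)
R(I, B) = 2*B/(-4 + I) (R(I, B) = (2*B)/(-4 + I) = 2*B/(-4 + I))
j(s) = √2*√s (j(s) = √(s + s) = √(2*s) = √2*√s)
G(k) = √(-37 + k)
1/G(j(R(1, z))) = 1/(√(-37 + √2*√(2*2/(-4 + 1)))) = 1/(√(-37 + √2*√(2*2/(-3)))) = 1/(√(-37 + √2*√(2*2*(-⅓)))) = 1/(√(-37 + √2*√(-4/3))) = 1/(√(-37 + √2*(2*I*√3/3))) = 1/(√(-37 + 2*I*√6/3)) = (-37 + 2*I*√6/3)^(-½)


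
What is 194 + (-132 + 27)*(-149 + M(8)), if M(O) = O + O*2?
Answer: 13319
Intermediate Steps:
M(O) = 3*O (M(O) = O + 2*O = 3*O)
194 + (-132 + 27)*(-149 + M(8)) = 194 + (-132 + 27)*(-149 + 3*8) = 194 - 105*(-149 + 24) = 194 - 105*(-125) = 194 + 13125 = 13319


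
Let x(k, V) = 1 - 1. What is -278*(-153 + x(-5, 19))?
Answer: 42534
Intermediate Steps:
x(k, V) = 0
-278*(-153 + x(-5, 19)) = -278*(-153 + 0) = -278*(-153) = 42534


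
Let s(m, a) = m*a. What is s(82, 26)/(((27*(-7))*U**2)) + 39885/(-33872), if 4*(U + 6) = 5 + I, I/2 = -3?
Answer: -5866857289/4001130000 ≈ -1.4663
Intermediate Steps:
I = -6 (I = 2*(-3) = -6)
s(m, a) = a*m
U = -25/4 (U = -6 + (5 - 6)/4 = -6 + (1/4)*(-1) = -6 - 1/4 = -25/4 ≈ -6.2500)
s(82, 26)/(((27*(-7))*U**2)) + 39885/(-33872) = (26*82)/(((27*(-7))*(-25/4)**2)) + 39885/(-33872) = 2132/((-189*625/16)) + 39885*(-1/33872) = 2132/(-118125/16) - 39885/33872 = 2132*(-16/118125) - 39885/33872 = -34112/118125 - 39885/33872 = -5866857289/4001130000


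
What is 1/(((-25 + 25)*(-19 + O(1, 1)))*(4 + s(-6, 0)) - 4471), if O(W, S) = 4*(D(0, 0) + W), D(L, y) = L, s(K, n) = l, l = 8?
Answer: -1/4471 ≈ -0.00022366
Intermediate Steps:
s(K, n) = 8
O(W, S) = 4*W (O(W, S) = 4*(0 + W) = 4*W)
1/(((-25 + 25)*(-19 + O(1, 1)))*(4 + s(-6, 0)) - 4471) = 1/(((-25 + 25)*(-19 + 4*1))*(4 + 8) - 4471) = 1/((0*(-19 + 4))*12 - 4471) = 1/((0*(-15))*12 - 4471) = 1/(0*12 - 4471) = 1/(0 - 4471) = 1/(-4471) = -1/4471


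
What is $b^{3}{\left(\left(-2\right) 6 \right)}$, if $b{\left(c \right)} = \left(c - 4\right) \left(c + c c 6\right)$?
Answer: $-2533253971968$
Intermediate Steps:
$b{\left(c \right)} = \left(-4 + c\right) \left(c + 6 c^{2}\right)$ ($b{\left(c \right)} = \left(-4 + c\right) \left(c + c^{2} \cdot 6\right) = \left(-4 + c\right) \left(c + 6 c^{2}\right)$)
$b^{3}{\left(\left(-2\right) 6 \right)} = \left(\left(-2\right) 6 \left(-4 - 23 \left(\left(-2\right) 6\right) + 6 \left(\left(-2\right) 6\right)^{2}\right)\right)^{3} = \left(- 12 \left(-4 - -276 + 6 \left(-12\right)^{2}\right)\right)^{3} = \left(- 12 \left(-4 + 276 + 6 \cdot 144\right)\right)^{3} = \left(- 12 \left(-4 + 276 + 864\right)\right)^{3} = \left(\left(-12\right) 1136\right)^{3} = \left(-13632\right)^{3} = -2533253971968$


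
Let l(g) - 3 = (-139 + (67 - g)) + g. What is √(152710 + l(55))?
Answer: √152641 ≈ 390.69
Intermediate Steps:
l(g) = -69 (l(g) = 3 + ((-139 + (67 - g)) + g) = 3 + ((-72 - g) + g) = 3 - 72 = -69)
√(152710 + l(55)) = √(152710 - 69) = √152641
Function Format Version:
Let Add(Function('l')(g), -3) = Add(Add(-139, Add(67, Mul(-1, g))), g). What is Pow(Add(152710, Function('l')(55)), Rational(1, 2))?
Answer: Pow(152641, Rational(1, 2)) ≈ 390.69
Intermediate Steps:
Function('l')(g) = -69 (Function('l')(g) = Add(3, Add(Add(-139, Add(67, Mul(-1, g))), g)) = Add(3, Add(Add(-72, Mul(-1, g)), g)) = Add(3, -72) = -69)
Pow(Add(152710, Function('l')(55)), Rational(1, 2)) = Pow(Add(152710, -69), Rational(1, 2)) = Pow(152641, Rational(1, 2))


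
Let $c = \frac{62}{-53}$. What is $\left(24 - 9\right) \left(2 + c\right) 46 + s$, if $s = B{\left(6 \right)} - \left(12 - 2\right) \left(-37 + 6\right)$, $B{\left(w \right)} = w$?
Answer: $\frac{47108}{53} \approx 888.83$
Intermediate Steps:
$c = - \frac{62}{53}$ ($c = 62 \left(- \frac{1}{53}\right) = - \frac{62}{53} \approx -1.1698$)
$s = 316$ ($s = 6 - \left(12 - 2\right) \left(-37 + 6\right) = 6 - 10 \left(-31\right) = 6 - -310 = 6 + 310 = 316$)
$\left(24 - 9\right) \left(2 + c\right) 46 + s = \left(24 - 9\right) \left(2 - \frac{62}{53}\right) 46 + 316 = 15 \cdot \frac{44}{53} \cdot 46 + 316 = \frac{660}{53} \cdot 46 + 316 = \frac{30360}{53} + 316 = \frac{47108}{53}$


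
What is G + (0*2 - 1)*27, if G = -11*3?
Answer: -60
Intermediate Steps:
G = -33
G + (0*2 - 1)*27 = -33 + (0*2 - 1)*27 = -33 + (0 - 1)*27 = -33 - 1*27 = -33 - 27 = -60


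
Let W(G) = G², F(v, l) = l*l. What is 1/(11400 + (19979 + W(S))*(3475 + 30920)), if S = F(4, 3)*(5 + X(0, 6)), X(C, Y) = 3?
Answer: 1/865492785 ≈ 1.1554e-9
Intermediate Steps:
F(v, l) = l²
S = 72 (S = 3²*(5 + 3) = 9*8 = 72)
1/(11400 + (19979 + W(S))*(3475 + 30920)) = 1/(11400 + (19979 + 72²)*(3475 + 30920)) = 1/(11400 + (19979 + 5184)*34395) = 1/(11400 + 25163*34395) = 1/(11400 + 865481385) = 1/865492785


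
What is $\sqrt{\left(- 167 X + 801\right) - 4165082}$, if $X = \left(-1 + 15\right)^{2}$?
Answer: $i \sqrt{4197013} \approx 2048.7 i$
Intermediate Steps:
$X = 196$ ($X = 14^{2} = 196$)
$\sqrt{\left(- 167 X + 801\right) - 4165082} = \sqrt{\left(\left(-167\right) 196 + 801\right) - 4165082} = \sqrt{\left(-32732 + 801\right) - 4165082} = \sqrt{-31931 - 4165082} = \sqrt{-4197013} = i \sqrt{4197013}$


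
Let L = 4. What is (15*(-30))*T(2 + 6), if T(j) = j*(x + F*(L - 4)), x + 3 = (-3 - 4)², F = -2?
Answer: -165600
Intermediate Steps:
x = 46 (x = -3 + (-3 - 4)² = -3 + (-7)² = -3 + 49 = 46)
T(j) = 46*j (T(j) = j*(46 - 2*(4 - 4)) = j*(46 - 2*0) = j*(46 + 0) = j*46 = 46*j)
(15*(-30))*T(2 + 6) = (15*(-30))*(46*(2 + 6)) = -20700*8 = -450*368 = -165600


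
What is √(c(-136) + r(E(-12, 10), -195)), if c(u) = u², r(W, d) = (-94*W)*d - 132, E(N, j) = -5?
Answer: I*√73286 ≈ 270.71*I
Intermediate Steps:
r(W, d) = -132 - 94*W*d (r(W, d) = -94*W*d - 132 = -132 - 94*W*d)
√(c(-136) + r(E(-12, 10), -195)) = √((-136)² + (-132 - 94*(-5)*(-195))) = √(18496 + (-132 - 91650)) = √(18496 - 91782) = √(-73286) = I*√73286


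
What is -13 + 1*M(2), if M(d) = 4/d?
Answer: -11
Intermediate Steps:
-13 + 1*M(2) = -13 + 1*(4/2) = -13 + 1*(4*(1/2)) = -13 + 1*2 = -13 + 2 = -11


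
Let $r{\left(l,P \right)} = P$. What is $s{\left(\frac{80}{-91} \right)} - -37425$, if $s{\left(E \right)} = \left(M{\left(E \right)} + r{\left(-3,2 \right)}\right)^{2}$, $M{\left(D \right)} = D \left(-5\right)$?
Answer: $\frac{310255149}{8281} \approx 37466.0$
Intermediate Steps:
$M{\left(D \right)} = - 5 D$
$s{\left(E \right)} = \left(2 - 5 E\right)^{2}$ ($s{\left(E \right)} = \left(- 5 E + 2\right)^{2} = \left(2 - 5 E\right)^{2}$)
$s{\left(\frac{80}{-91} \right)} - -37425 = \left(-2 + 5 \frac{80}{-91}\right)^{2} - -37425 = \left(-2 + 5 \cdot 80 \left(- \frac{1}{91}\right)\right)^{2} + 37425 = \left(-2 + 5 \left(- \frac{80}{91}\right)\right)^{2} + 37425 = \left(-2 - \frac{400}{91}\right)^{2} + 37425 = \left(- \frac{582}{91}\right)^{2} + 37425 = \frac{338724}{8281} + 37425 = \frac{310255149}{8281}$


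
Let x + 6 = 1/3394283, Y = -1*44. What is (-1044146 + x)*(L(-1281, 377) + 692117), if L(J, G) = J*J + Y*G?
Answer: -8209981971280417350/3394283 ≈ -2.4188e+12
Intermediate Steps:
Y = -44
L(J, G) = J² - 44*G (L(J, G) = J*J - 44*G = J² - 44*G)
x = -20365697/3394283 (x = -6 + 1/3394283 = -20365697/3394283 ≈ -6.0000)
(-1044146 + x)*(L(-1281, 377) + 692117) = (-1044146 - 20365697/3394283)*(((-1281)² - 44*377) + 692117) = -3544147383015*((1640961 - 16588) + 692117)/3394283 = -3544147383015*(1624373 + 692117)/3394283 = -3544147383015/3394283*2316490 = -8209981971280417350/3394283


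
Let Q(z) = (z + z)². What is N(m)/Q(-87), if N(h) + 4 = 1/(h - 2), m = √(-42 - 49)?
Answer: -191/1438110 - I*√91/2876220 ≈ -0.00013281 - 3.3166e-6*I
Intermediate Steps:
Q(z) = 4*z² (Q(z) = (2*z)² = 4*z²)
m = I*√91 (m = √(-91) = I*√91 ≈ 9.5394*I)
N(h) = -4 + 1/(-2 + h) (N(h) = -4 + 1/(h - 2) = -4 + 1/(-2 + h))
N(m)/Q(-87) = ((9 - 4*I*√91)/(-2 + I*√91))/((4*(-87)²)) = ((9 - 4*I*√91)/(-2 + I*√91))/((4*7569)) = ((9 - 4*I*√91)/(-2 + I*√91))/30276 = ((9 - 4*I*√91)/(-2 + I*√91))*(1/30276) = (9 - 4*I*√91)/(30276*(-2 + I*√91))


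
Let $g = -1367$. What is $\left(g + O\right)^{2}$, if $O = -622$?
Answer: $3956121$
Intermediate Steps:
$\left(g + O\right)^{2} = \left(-1367 - 622\right)^{2} = \left(-1989\right)^{2} = 3956121$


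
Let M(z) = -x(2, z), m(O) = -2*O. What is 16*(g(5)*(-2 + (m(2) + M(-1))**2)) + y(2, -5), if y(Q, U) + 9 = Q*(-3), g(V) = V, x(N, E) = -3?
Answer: -95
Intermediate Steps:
y(Q, U) = -9 - 3*Q (y(Q, U) = -9 + Q*(-3) = -9 - 3*Q)
M(z) = 3 (M(z) = -1*(-3) = 3)
16*(g(5)*(-2 + (m(2) + M(-1))**2)) + y(2, -5) = 16*(5*(-2 + (-2*2 + 3)**2)) + (-9 - 3*2) = 16*(5*(-2 + (-4 + 3)**2)) + (-9 - 6) = 16*(5*(-2 + (-1)**2)) - 15 = 16*(5*(-2 + 1)) - 15 = 16*(5*(-1)) - 15 = 16*(-5) - 15 = -80 - 15 = -95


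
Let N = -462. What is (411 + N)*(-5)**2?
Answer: -1275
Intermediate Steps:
(411 + N)*(-5)**2 = (411 - 462)*(-5)**2 = -51*25 = -1275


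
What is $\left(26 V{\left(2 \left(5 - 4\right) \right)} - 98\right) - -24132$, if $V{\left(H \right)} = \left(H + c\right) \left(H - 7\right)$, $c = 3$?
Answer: $23384$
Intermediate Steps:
$V{\left(H \right)} = \left(-7 + H\right) \left(3 + H\right)$ ($V{\left(H \right)} = \left(H + 3\right) \left(H - 7\right) = \left(3 + H\right) \left(-7 + H\right) = \left(-7 + H\right) \left(3 + H\right)$)
$\left(26 V{\left(2 \left(5 - 4\right) \right)} - 98\right) - -24132 = \left(26 \left(-21 + \left(2 \left(5 - 4\right)\right)^{2} - 4 \cdot 2 \left(5 - 4\right)\right) - 98\right) - -24132 = \left(26 \left(-21 + \left(2 \cdot 1\right)^{2} - 4 \cdot 2 \cdot 1\right) - 98\right) + 24132 = \left(26 \left(-21 + 2^{2} - 8\right) - 98\right) + 24132 = \left(26 \left(-21 + 4 - 8\right) - 98\right) + 24132 = \left(26 \left(-25\right) - 98\right) + 24132 = \left(-650 - 98\right) + 24132 = -748 + 24132 = 23384$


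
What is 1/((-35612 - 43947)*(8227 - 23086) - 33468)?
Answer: 1/1182133713 ≈ 8.4593e-10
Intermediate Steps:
1/((-35612 - 43947)*(8227 - 23086) - 33468) = 1/(-79559*(-14859) - 33468) = 1/(1182167181 - 33468) = 1/1182133713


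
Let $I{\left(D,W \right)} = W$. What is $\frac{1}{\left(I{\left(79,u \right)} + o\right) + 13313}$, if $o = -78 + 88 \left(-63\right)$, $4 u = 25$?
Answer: $\frac{4}{30789} \approx 0.00012992$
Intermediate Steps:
$u = \frac{25}{4}$ ($u = \frac{1}{4} \cdot 25 = \frac{25}{4} \approx 6.25$)
$o = -5622$ ($o = -78 - 5544 = -5622$)
$\frac{1}{\left(I{\left(79,u \right)} + o\right) + 13313} = \frac{1}{\left(\frac{25}{4} - 5622\right) + 13313} = \frac{1}{- \frac{22463}{4} + 13313} = \frac{1}{\frac{30789}{4}} = \frac{4}{30789}$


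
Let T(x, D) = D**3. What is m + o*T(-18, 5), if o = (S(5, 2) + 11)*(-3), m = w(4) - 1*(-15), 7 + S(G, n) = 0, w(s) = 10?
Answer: -1475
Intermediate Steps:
S(G, n) = -7 (S(G, n) = -7 + 0 = -7)
m = 25 (m = 10 - 1*(-15) = 10 + 15 = 25)
o = -12 (o = (-7 + 11)*(-3) = 4*(-3) = -12)
m + o*T(-18, 5) = 25 - 12*5**3 = 25 - 12*125 = 25 - 1500 = -1475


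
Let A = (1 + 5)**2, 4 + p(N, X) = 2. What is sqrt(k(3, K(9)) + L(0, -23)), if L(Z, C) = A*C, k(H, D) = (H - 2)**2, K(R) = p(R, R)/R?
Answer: I*sqrt(827) ≈ 28.758*I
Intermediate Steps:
p(N, X) = -2 (p(N, X) = -4 + 2 = -2)
K(R) = -2/R
A = 36 (A = 6**2 = 36)
k(H, D) = (-2 + H)**2
L(Z, C) = 36*C
sqrt(k(3, K(9)) + L(0, -23)) = sqrt((-2 + 3)**2 + 36*(-23)) = sqrt(1**2 - 828) = sqrt(1 - 828) = sqrt(-827) = I*sqrt(827)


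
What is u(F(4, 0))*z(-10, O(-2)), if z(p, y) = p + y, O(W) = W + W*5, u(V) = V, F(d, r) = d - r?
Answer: -88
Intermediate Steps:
O(W) = 6*W (O(W) = W + 5*W = 6*W)
u(F(4, 0))*z(-10, O(-2)) = (4 - 1*0)*(-10 + 6*(-2)) = (4 + 0)*(-10 - 12) = 4*(-22) = -88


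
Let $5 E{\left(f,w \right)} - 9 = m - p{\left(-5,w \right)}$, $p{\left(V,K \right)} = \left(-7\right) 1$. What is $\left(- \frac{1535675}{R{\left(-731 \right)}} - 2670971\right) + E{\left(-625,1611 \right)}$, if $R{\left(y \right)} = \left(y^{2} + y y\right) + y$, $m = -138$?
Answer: $- \frac{14263002919582}{5339955} \approx -2.671 \cdot 10^{6}$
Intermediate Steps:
$R{\left(y \right)} = y + 2 y^{2}$ ($R{\left(y \right)} = \left(y^{2} + y^{2}\right) + y = 2 y^{2} + y = y + 2 y^{2}$)
$p{\left(V,K \right)} = -7$
$E{\left(f,w \right)} = - \frac{122}{5}$ ($E{\left(f,w \right)} = \frac{9}{5} + \frac{-138 - -7}{5} = \frac{9}{5} + \frac{-138 + 7}{5} = \frac{9}{5} + \frac{1}{5} \left(-131\right) = \frac{9}{5} - \frac{131}{5} = - \frac{122}{5}$)
$\left(- \frac{1535675}{R{\left(-731 \right)}} - 2670971\right) + E{\left(-625,1611 \right)} = \left(- \frac{1535675}{\left(-731\right) \left(1 + 2 \left(-731\right)\right)} - 2670971\right) - \frac{122}{5} = \left(- \frac{1535675}{\left(-731\right) \left(1 - 1462\right)} - 2670971\right) - \frac{122}{5} = \left(- \frac{1535675}{\left(-731\right) \left(-1461\right)} - 2670971\right) - \frac{122}{5} = \left(- \frac{1535675}{1067991} - 2670971\right) - \frac{122}{5} = - \frac{2852574524936}{1067991} - \frac{122}{5} = - \frac{14263002919582}{5339955}$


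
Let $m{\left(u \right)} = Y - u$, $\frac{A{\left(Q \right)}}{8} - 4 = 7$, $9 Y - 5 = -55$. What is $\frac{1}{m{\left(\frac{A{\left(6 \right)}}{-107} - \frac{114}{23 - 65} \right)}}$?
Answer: $- \frac{6741}{50203} \approx -0.13427$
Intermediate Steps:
$Y = - \frac{50}{9}$ ($Y = \frac{5}{9} + \frac{1}{9} \left(-55\right) = \frac{5}{9} - \frac{55}{9} = - \frac{50}{9} \approx -5.5556$)
$A{\left(Q \right)} = 88$ ($A{\left(Q \right)} = 32 + 8 \cdot 7 = 32 + 56 = 88$)
$m{\left(u \right)} = - \frac{50}{9} - u$
$\frac{1}{m{\left(\frac{A{\left(6 \right)}}{-107} - \frac{114}{23 - 65} \right)}} = \frac{1}{- \frac{50}{9} - \left(\frac{88}{-107} - \frac{114}{23 - 65}\right)} = \frac{1}{- \frac{50}{9} - \left(88 \left(- \frac{1}{107}\right) - \frac{114}{23 - 65}\right)} = \frac{1}{- \frac{50}{9} - \left(- \frac{88}{107} - \frac{114}{-42}\right)} = \frac{1}{- \frac{50}{9} - \left(- \frac{88}{107} - - \frac{19}{7}\right)} = \frac{1}{- \frac{50}{9} - \left(- \frac{88}{107} + \frac{19}{7}\right)} = \frac{1}{- \frac{50}{9} - \frac{1417}{749}} = \frac{1}{- \frac{50203}{6741}} = - \frac{6741}{50203}$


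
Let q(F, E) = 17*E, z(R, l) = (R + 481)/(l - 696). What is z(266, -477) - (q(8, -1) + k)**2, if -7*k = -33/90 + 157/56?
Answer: -4077131392759/13518590400 ≈ -301.59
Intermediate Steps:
z(R, l) = (481 + R)/(-696 + l)
k = -2047/5880 (k = -(-33/90 + 157/56)/7 = -(-33*1/90 + 157*(1/56))/7 = -(-11/30 + 157/56)/7 = -1/7*2047/840 = -2047/5880 ≈ -0.34813)
z(266, -477) - (q(8, -1) + k)**2 = (481 + 266)/(-696 - 477) - (17*(-1) - 2047/5880)**2 = 747/(-1173) - (-17 - 2047/5880)**2 = -1/1173*747 - (-102007/5880)**2 = -249/391 - 1*10405428049/34574400 = -249/391 - 10405428049/34574400 = -4077131392759/13518590400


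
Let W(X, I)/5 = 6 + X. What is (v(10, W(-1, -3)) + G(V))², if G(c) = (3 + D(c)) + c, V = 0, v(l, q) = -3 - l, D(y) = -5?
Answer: 225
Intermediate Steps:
W(X, I) = 30 + 5*X (W(X, I) = 5*(6 + X) = 30 + 5*X)
G(c) = -2 + c (G(c) = (3 - 5) + c = -2 + c)
(v(10, W(-1, -3)) + G(V))² = ((-3 - 1*10) + (-2 + 0))² = ((-3 - 10) - 2)² = (-13 - 2)² = (-15)² = 225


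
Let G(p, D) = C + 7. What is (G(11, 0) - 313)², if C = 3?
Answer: 91809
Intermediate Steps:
G(p, D) = 10 (G(p, D) = 3 + 7 = 10)
(G(11, 0) - 313)² = (10 - 313)² = (-303)² = 91809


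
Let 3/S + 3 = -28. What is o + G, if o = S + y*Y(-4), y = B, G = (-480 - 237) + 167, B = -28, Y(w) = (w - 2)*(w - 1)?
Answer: -43093/31 ≈ -1390.1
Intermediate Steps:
Y(w) = (-1 + w)*(-2 + w) (Y(w) = (-2 + w)*(-1 + w) = (-1 + w)*(-2 + w))
S = -3/31 (S = 3/(-3 - 28) = 3/(-31) = 3*(-1/31) = -3/31 ≈ -0.096774)
G = -550 (G = -717 + 167 = -550)
y = -28
o = -26043/31 (o = -3/31 - 28*(2 + (-4)**2 - 3*(-4)) = -3/31 - 28*(2 + 16 + 12) = -3/31 - 28*30 = -3/31 - 840 = -26043/31 ≈ -840.10)
o + G = -26043/31 - 550 = -43093/31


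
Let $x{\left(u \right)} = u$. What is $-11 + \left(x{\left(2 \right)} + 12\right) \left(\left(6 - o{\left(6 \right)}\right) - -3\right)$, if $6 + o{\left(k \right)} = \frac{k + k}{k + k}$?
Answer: $185$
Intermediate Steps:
$o{\left(k \right)} = -5$ ($o{\left(k \right)} = -6 + \frac{k + k}{k + k} = -6 + \frac{2 k}{2 k} = -6 + 2 k \frac{1}{2 k} = -6 + 1 = -5$)
$-11 + \left(x{\left(2 \right)} + 12\right) \left(\left(6 - o{\left(6 \right)}\right) - -3\right) = -11 + \left(2 + 12\right) \left(\left(6 - -5\right) - -3\right) = -11 + 14 \left(\left(6 + 5\right) + 3\right) = -11 + 14 \left(11 + 3\right) = -11 + 14 \cdot 14 = -11 + 196 = 185$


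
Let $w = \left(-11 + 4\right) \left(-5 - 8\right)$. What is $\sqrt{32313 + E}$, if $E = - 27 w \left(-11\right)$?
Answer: $2 \sqrt{14835} \approx 243.6$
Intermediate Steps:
$w = 91$ ($w = \left(-7\right) \left(-13\right) = 91$)
$E = 27027$ ($E = \left(-27\right) 91 \left(-11\right) = \left(-2457\right) \left(-11\right) = 27027$)
$\sqrt{32313 + E} = \sqrt{32313 + 27027} = \sqrt{59340} = 2 \sqrt{14835}$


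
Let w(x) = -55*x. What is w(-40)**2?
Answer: 4840000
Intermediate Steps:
w(-40)**2 = (-55*(-40))**2 = 2200**2 = 4840000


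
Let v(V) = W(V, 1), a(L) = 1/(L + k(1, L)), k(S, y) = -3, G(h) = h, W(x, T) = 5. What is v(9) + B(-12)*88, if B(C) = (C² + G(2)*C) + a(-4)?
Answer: 73867/7 ≈ 10552.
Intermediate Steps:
a(L) = 1/(-3 + L) (a(L) = 1/(L - 3) = 1/(-3 + L))
B(C) = -⅐ + C² + 2*C (B(C) = (C² + 2*C) + 1/(-3 - 4) = (C² + 2*C) + 1/(-7) = (C² + 2*C) - ⅐ = -⅐ + C² + 2*C)
v(V) = 5
v(9) + B(-12)*88 = 5 + (-⅐ + (-12)² + 2*(-12))*88 = 5 + (-⅐ + 144 - 24)*88 = 5 + (839/7)*88 = 5 + 73832/7 = 73867/7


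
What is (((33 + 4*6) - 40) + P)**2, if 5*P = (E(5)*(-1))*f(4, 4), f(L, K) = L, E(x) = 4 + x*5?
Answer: 961/25 ≈ 38.440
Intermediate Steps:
E(x) = 4 + 5*x
P = -116/5 (P = (((4 + 5*5)*(-1))*4)/5 = (((4 + 25)*(-1))*4)/5 = ((29*(-1))*4)/5 = (-29*4)/5 = (1/5)*(-116) = -116/5 ≈ -23.200)
(((33 + 4*6) - 40) + P)**2 = (((33 + 4*6) - 40) - 116/5)**2 = (((33 + 24) - 40) - 116/5)**2 = ((57 - 40) - 116/5)**2 = (17 - 116/5)**2 = (-31/5)**2 = 961/25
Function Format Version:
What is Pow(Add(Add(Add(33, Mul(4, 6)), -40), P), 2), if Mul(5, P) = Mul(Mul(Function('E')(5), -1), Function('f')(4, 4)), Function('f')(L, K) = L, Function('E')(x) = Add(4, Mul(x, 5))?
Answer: Rational(961, 25) ≈ 38.440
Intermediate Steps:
Function('E')(x) = Add(4, Mul(5, x))
P = Rational(-116, 5) (P = Mul(Rational(1, 5), Mul(Mul(Add(4, Mul(5, 5)), -1), 4)) = Mul(Rational(1, 5), Mul(Mul(Add(4, 25), -1), 4)) = Mul(Rational(1, 5), Mul(Mul(29, -1), 4)) = Mul(Rational(1, 5), Mul(-29, 4)) = Mul(Rational(1, 5), -116) = Rational(-116, 5) ≈ -23.200)
Pow(Add(Add(Add(33, Mul(4, 6)), -40), P), 2) = Pow(Add(Add(Add(33, Mul(4, 6)), -40), Rational(-116, 5)), 2) = Pow(Add(Add(Add(33, 24), -40), Rational(-116, 5)), 2) = Pow(Add(Add(57, -40), Rational(-116, 5)), 2) = Pow(Add(17, Rational(-116, 5)), 2) = Pow(Rational(-31, 5), 2) = Rational(961, 25)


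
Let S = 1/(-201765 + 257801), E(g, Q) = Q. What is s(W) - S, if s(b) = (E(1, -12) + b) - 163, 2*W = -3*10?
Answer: -10646841/56036 ≈ -190.00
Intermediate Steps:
W = -15 (W = (-3*10)/2 = (½)*(-30) = -15)
s(b) = -175 + b (s(b) = (-12 + b) - 163 = -175 + b)
S = 1/56036 ≈ 1.7846e-5
s(W) - S = (-175 - 15) - 1*1/56036 = -190 - 1/56036 = -10646841/56036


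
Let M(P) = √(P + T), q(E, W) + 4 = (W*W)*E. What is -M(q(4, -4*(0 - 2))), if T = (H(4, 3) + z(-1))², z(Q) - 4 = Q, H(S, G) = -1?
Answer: -16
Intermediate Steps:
z(Q) = 4 + Q
T = 4 (T = (-1 + (4 - 1))² = (-1 + 3)² = 2² = 4)
q(E, W) = -4 + E*W² (q(E, W) = -4 + (W*W)*E = -4 + W²*E = -4 + E*W²)
M(P) = √(4 + P) (M(P) = √(P + 4) = √(4 + P))
-M(q(4, -4*(0 - 2))) = -√(4 + (-4 + 4*(-4*(0 - 2))²)) = -√(4 + (-4 + 4*(-4*(-2))²)) = -√(4 + (-4 + 4*8²)) = -√(4 + (-4 + 4*64)) = -√(4 + (-4 + 256)) = -√(4 + 252) = -√256 = -1*16 = -16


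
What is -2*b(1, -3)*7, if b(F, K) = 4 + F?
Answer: -70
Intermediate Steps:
-2*b(1, -3)*7 = -2*(4 + 1)*7 = -2*5*7 = -10*7 = -70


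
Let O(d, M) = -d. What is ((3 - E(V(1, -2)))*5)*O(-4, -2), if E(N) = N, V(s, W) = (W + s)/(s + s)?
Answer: 70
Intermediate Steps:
V(s, W) = (W + s)/(2*s) (V(s, W) = (W + s)/((2*s)) = (W + s)*(1/(2*s)) = (W + s)/(2*s))
((3 - E(V(1, -2)))*5)*O(-4, -2) = ((3 - (-2 + 1)/(2*1))*5)*(-1*(-4)) = ((3 - (-1)/2)*5)*4 = ((3 - 1*(-½))*5)*4 = ((3 + ½)*5)*4 = ((7/2)*5)*4 = (35/2)*4 = 70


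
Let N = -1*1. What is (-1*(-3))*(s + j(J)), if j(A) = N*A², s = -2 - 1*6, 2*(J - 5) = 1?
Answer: -459/4 ≈ -114.75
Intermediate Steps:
J = 11/2 (J = 5 + (½)*1 = 5 + ½ = 11/2 ≈ 5.5000)
s = -8 (s = -2 - 6 = -8)
N = -1
j(A) = -A²
(-1*(-3))*(s + j(J)) = (-1*(-3))*(-8 - (11/2)²) = 3*(-8 - 1*121/4) = 3*(-8 - 121/4) = 3*(-153/4) = -459/4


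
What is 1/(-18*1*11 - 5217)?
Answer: -1/5415 ≈ -0.00018467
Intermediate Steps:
1/(-18*1*11 - 5217) = 1/(-18*11 - 5217) = 1/(-198 - 5217) = 1/(-5415) = -1/5415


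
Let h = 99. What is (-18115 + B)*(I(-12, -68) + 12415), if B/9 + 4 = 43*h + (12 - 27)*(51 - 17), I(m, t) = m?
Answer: 193139516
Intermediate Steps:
B = 33687 (B = -36 + 9*(43*99 + (12 - 27)*(51 - 17)) = -36 + 9*(4257 - 15*34) = -36 + 9*(4257 - 510) = -36 + 9*3747 = -36 + 33723 = 33687)
(-18115 + B)*(I(-12, -68) + 12415) = (-18115 + 33687)*(-12 + 12415) = 15572*12403 = 193139516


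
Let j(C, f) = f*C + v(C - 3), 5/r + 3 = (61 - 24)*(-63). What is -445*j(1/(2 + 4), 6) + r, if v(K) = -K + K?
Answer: -1038635/2334 ≈ -445.00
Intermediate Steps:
r = -5/2334 (r = 5/(-3 + (61 - 24)*(-63)) = 5/(-3 + 37*(-63)) = 5/(-3 - 2331) = 5/(-2334) = 5*(-1/2334) = -5/2334 ≈ -0.0021422)
v(K) = 0
j(C, f) = C*f (j(C, f) = f*C + 0 = C*f + 0 = C*f)
-445*j(1/(2 + 4), 6) + r = -445*6/(2 + 4) - 5/2334 = -445*6/6 - 5/2334 = -445*1 - 5/2334 = -445 - 5/2334 = -1038635/2334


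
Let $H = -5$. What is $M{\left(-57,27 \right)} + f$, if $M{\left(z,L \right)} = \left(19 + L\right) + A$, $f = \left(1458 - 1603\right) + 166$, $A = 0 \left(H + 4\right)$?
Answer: $67$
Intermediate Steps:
$A = 0$ ($A = 0 \left(-5 + 4\right) = 0 \left(-1\right) = 0$)
$f = 21$ ($f = -145 + 166 = 21$)
$M{\left(z,L \right)} = 19 + L$ ($M{\left(z,L \right)} = \left(19 + L\right) + 0 = 19 + L$)
$M{\left(-57,27 \right)} + f = \left(19 + 27\right) + 21 = 46 + 21 = 67$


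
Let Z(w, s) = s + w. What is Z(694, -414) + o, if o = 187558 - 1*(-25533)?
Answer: 213371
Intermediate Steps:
o = 213091 (o = 187558 + 25533 = 213091)
Z(694, -414) + o = (-414 + 694) + 213091 = 280 + 213091 = 213371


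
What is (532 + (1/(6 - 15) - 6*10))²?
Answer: 18037009/81 ≈ 2.2268e+5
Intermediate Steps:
(532 + (1/(6 - 15) - 6*10))² = (532 + (1/(-9) - 60))² = (532 + (-⅑ - 60))² = (532 - 541/9)² = (4247/9)² = 18037009/81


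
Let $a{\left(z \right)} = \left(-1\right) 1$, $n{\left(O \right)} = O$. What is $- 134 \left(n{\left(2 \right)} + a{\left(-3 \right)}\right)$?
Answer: $-134$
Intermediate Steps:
$a{\left(z \right)} = -1$
$- 134 \left(n{\left(2 \right)} + a{\left(-3 \right)}\right) = - 134 \left(2 - 1\right) = \left(-134\right) 1 = -134$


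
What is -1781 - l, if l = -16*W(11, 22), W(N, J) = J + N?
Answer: -1253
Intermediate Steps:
l = -528 (l = -16*(22 + 11) = -16*33 = -528)
-1781 - l = -1781 - 1*(-528) = -1781 + 528 = -1253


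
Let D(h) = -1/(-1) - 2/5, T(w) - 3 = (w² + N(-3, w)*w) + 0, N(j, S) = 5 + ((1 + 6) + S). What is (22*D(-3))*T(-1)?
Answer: -462/5 ≈ -92.400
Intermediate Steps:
N(j, S) = 12 + S (N(j, S) = 5 + (7 + S) = 12 + S)
T(w) = 3 + w² + w*(12 + w) (T(w) = 3 + ((w² + (12 + w)*w) + 0) = 3 + ((w² + w*(12 + w)) + 0) = 3 + (w² + w*(12 + w)) = 3 + w² + w*(12 + w))
D(h) = ⅗ (D(h) = -1*(-1) - 2*⅕ = 1 - ⅖ = ⅗)
(22*D(-3))*T(-1) = (22*(⅗))*(3 + (-1)² - (12 - 1)) = 66*(3 + 1 - 1*11)/5 = 66*(3 + 1 - 11)/5 = (66/5)*(-7) = -462/5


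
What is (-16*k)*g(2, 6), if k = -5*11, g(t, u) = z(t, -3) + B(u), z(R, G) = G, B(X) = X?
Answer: 2640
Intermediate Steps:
g(t, u) = -3 + u
k = -55
(-16*k)*g(2, 6) = (-16*(-55))*(-3 + 6) = 880*3 = 2640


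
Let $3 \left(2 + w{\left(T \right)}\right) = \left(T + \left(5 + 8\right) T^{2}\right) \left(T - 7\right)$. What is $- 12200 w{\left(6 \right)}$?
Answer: $1952000$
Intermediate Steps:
$w{\left(T \right)} = -2 + \frac{\left(-7 + T\right) \left(T + 13 T^{2}\right)}{3}$ ($w{\left(T \right)} = -2 + \frac{\left(T + \left(5 + 8\right) T^{2}\right) \left(T - 7\right)}{3} = -2 + \frac{\left(T + 13 T^{2}\right) \left(-7 + T\right)}{3} = -2 + \frac{\left(-7 + T\right) \left(T + 13 T^{2}\right)}{3}$)
$- 12200 w{\left(6 \right)} = - 12200 \left(-2 - 30 \cdot 6^{2} - 14 + \frac{13 \cdot 6^{3}}{3}\right) = - 12200 \left(-2 - 1080 - 14 + \frac{13}{3} \cdot 216\right) = - 12200 \left(-2 - 1080 - 14 + 936\right) = \left(-12200\right) \left(-160\right) = 1952000$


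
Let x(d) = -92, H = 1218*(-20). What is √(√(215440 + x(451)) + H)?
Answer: √(-24360 + 2*√53837) ≈ 154.58*I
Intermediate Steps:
H = -24360
√(√(215440 + x(451)) + H) = √(√(215440 - 92) - 24360) = √(√215348 - 24360) = √(2*√53837 - 24360) = √(-24360 + 2*√53837)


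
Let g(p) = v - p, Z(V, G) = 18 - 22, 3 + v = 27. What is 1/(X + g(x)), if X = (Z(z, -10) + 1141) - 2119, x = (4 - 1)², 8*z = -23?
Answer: -1/967 ≈ -0.0010341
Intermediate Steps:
v = 24 (v = -3 + 27 = 24)
z = -23/8 (z = (⅛)*(-23) = -23/8 ≈ -2.8750)
Z(V, G) = -4
x = 9 (x = 3² = 9)
X = -982 (X = (-4 + 1141) - 2119 = 1137 - 2119 = -982)
g(p) = 24 - p
1/(X + g(x)) = 1/(-982 + (24 - 1*9)) = 1/(-982 + (24 - 9)) = 1/(-982 + 15) = 1/(-967) = -1/967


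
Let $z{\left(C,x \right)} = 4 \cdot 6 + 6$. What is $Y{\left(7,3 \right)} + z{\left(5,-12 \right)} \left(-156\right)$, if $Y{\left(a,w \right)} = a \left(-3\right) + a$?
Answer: $-4694$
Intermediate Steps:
$z{\left(C,x \right)} = 30$ ($z{\left(C,x \right)} = 24 + 6 = 30$)
$Y{\left(a,w \right)} = - 2 a$ ($Y{\left(a,w \right)} = - 3 a + a = - 2 a$)
$Y{\left(7,3 \right)} + z{\left(5,-12 \right)} \left(-156\right) = \left(-2\right) 7 + 30 \left(-156\right) = -14 - 4680 = -4694$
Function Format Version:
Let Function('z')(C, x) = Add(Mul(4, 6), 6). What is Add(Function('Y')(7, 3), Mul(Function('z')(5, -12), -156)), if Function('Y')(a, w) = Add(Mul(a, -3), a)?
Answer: -4694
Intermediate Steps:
Function('z')(C, x) = 30 (Function('z')(C, x) = Add(24, 6) = 30)
Function('Y')(a, w) = Mul(-2, a) (Function('Y')(a, w) = Add(Mul(-3, a), a) = Mul(-2, a))
Add(Function('Y')(7, 3), Mul(Function('z')(5, -12), -156)) = Add(Mul(-2, 7), Mul(30, -156)) = Add(-14, -4680) = -4694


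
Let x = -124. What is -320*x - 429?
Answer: 39251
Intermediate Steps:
-320*x - 429 = -320*(-124) - 429 = 39680 - 429 = 39251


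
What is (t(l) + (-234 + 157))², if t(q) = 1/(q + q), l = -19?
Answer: 8567329/1444 ≈ 5933.1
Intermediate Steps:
t(q) = 1/(2*q)
(t(l) + (-234 + 157))² = ((½)/(-19) + (-234 + 157))² = ((½)*(-1/19) - 77)² = (-1/38 - 77)² = (-2927/38)² = 8567329/1444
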